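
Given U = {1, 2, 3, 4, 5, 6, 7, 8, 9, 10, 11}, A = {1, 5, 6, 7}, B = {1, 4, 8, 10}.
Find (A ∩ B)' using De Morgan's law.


U = {1, 2, 3, 4, 5, 6, 7, 8, 9, 10, 11}
A = {1, 5, 6, 7}, B = {1, 4, 8, 10}
A ∩ B = {1}
(A ∩ B)' = U \ (A ∩ B) = {2, 3, 4, 5, 6, 7, 8, 9, 10, 11}
Verification via A' ∪ B': A' = {2, 3, 4, 8, 9, 10, 11}, B' = {2, 3, 5, 6, 7, 9, 11}
A' ∪ B' = {2, 3, 4, 5, 6, 7, 8, 9, 10, 11} ✓

{2, 3, 4, 5, 6, 7, 8, 9, 10, 11}


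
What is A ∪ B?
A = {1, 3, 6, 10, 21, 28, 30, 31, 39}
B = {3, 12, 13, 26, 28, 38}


Set A = {1, 3, 6, 10, 21, 28, 30, 31, 39}
Set B = {3, 12, 13, 26, 28, 38}
A ∪ B includes all elements in either set.
Elements from A: {1, 3, 6, 10, 21, 28, 30, 31, 39}
Elements from B not already included: {12, 13, 26, 38}
A ∪ B = {1, 3, 6, 10, 12, 13, 21, 26, 28, 30, 31, 38, 39}

{1, 3, 6, 10, 12, 13, 21, 26, 28, 30, 31, 38, 39}


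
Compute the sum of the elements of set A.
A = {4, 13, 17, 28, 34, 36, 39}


Set A = {4, 13, 17, 28, 34, 36, 39}
Sum = 4 + 13 + 17 + 28 + 34 + 36 + 39 = 171

171


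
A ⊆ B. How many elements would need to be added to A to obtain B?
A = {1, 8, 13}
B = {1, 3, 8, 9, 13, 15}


Set A = {1, 8, 13}, |A| = 3
Set B = {1, 3, 8, 9, 13, 15}, |B| = 6
Since A ⊆ B: B \ A = {3, 9, 15}
|B| - |A| = 6 - 3 = 3

3


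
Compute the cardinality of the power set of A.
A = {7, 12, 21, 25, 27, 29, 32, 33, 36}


Set A = {7, 12, 21, 25, 27, 29, 32, 33, 36}
|A| = 9
The power set P(A) contains all subsets of A.
|P(A)| = 2^|A| = 2^9 = 512

512


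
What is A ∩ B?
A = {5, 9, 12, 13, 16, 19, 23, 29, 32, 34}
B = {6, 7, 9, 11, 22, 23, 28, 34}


Set A = {5, 9, 12, 13, 16, 19, 23, 29, 32, 34}
Set B = {6, 7, 9, 11, 22, 23, 28, 34}
A ∩ B includes only elements in both sets.
Check each element of A against B:
5 ✗, 9 ✓, 12 ✗, 13 ✗, 16 ✗, 19 ✗, 23 ✓, 29 ✗, 32 ✗, 34 ✓
A ∩ B = {9, 23, 34}

{9, 23, 34}


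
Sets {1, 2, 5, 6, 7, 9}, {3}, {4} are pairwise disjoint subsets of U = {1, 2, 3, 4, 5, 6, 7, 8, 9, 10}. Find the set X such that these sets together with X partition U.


U = {1, 2, 3, 4, 5, 6, 7, 8, 9, 10}
Shown blocks: {1, 2, 5, 6, 7, 9}, {3}, {4}
A partition's blocks are pairwise disjoint and cover U, so the missing block = U \ (union of shown blocks).
Union of shown blocks: {1, 2, 3, 4, 5, 6, 7, 9}
Missing block = U \ (union) = {8, 10}

{8, 10}


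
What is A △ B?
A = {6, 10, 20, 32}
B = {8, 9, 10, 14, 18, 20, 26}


Set A = {6, 10, 20, 32}
Set B = {8, 9, 10, 14, 18, 20, 26}
A △ B = (A \ B) ∪ (B \ A)
Elements in A but not B: {6, 32}
Elements in B but not A: {8, 9, 14, 18, 26}
A △ B = {6, 8, 9, 14, 18, 26, 32}

{6, 8, 9, 14, 18, 26, 32}


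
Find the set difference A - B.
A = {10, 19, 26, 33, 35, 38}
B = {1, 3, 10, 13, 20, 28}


Set A = {10, 19, 26, 33, 35, 38}
Set B = {1, 3, 10, 13, 20, 28}
A \ B includes elements in A that are not in B.
Check each element of A:
10 (in B, remove), 19 (not in B, keep), 26 (not in B, keep), 33 (not in B, keep), 35 (not in B, keep), 38 (not in B, keep)
A \ B = {19, 26, 33, 35, 38}

{19, 26, 33, 35, 38}


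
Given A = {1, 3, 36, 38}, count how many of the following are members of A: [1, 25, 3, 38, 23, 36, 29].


Set A = {1, 3, 36, 38}
Candidates: [1, 25, 3, 38, 23, 36, 29]
Check each candidate:
1 ∈ A, 25 ∉ A, 3 ∈ A, 38 ∈ A, 23 ∉ A, 36 ∈ A, 29 ∉ A
Count of candidates in A: 4

4


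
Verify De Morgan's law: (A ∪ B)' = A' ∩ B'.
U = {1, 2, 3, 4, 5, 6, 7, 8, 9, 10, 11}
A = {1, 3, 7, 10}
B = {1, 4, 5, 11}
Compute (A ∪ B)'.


U = {1, 2, 3, 4, 5, 6, 7, 8, 9, 10, 11}
A = {1, 3, 7, 10}, B = {1, 4, 5, 11}
A ∪ B = {1, 3, 4, 5, 7, 10, 11}
(A ∪ B)' = U \ (A ∪ B) = {2, 6, 8, 9}
Verification via A' ∩ B': A' = {2, 4, 5, 6, 8, 9, 11}, B' = {2, 3, 6, 7, 8, 9, 10}
A' ∩ B' = {2, 6, 8, 9} ✓

{2, 6, 8, 9}


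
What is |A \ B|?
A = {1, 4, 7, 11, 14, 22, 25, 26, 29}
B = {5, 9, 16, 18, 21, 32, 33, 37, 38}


Set A = {1, 4, 7, 11, 14, 22, 25, 26, 29}
Set B = {5, 9, 16, 18, 21, 32, 33, 37, 38}
A \ B = {1, 4, 7, 11, 14, 22, 25, 26, 29}
|A \ B| = 9

9


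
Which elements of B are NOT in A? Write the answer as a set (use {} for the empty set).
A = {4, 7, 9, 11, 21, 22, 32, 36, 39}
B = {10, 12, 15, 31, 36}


Set A = {4, 7, 9, 11, 21, 22, 32, 36, 39}
Set B = {10, 12, 15, 31, 36}
Check each element of B against A:
10 ∉ A (include), 12 ∉ A (include), 15 ∉ A (include), 31 ∉ A (include), 36 ∈ A
Elements of B not in A: {10, 12, 15, 31}

{10, 12, 15, 31}


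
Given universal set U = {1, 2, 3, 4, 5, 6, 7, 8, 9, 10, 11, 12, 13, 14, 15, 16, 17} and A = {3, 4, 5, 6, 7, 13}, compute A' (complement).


Universal set U = {1, 2, 3, 4, 5, 6, 7, 8, 9, 10, 11, 12, 13, 14, 15, 16, 17}
Set A = {3, 4, 5, 6, 7, 13}
A' = U \ A = elements in U but not in A
Checking each element of U:
1 (not in A, include), 2 (not in A, include), 3 (in A, exclude), 4 (in A, exclude), 5 (in A, exclude), 6 (in A, exclude), 7 (in A, exclude), 8 (not in A, include), 9 (not in A, include), 10 (not in A, include), 11 (not in A, include), 12 (not in A, include), 13 (in A, exclude), 14 (not in A, include), 15 (not in A, include), 16 (not in A, include), 17 (not in A, include)
A' = {1, 2, 8, 9, 10, 11, 12, 14, 15, 16, 17}

{1, 2, 8, 9, 10, 11, 12, 14, 15, 16, 17}


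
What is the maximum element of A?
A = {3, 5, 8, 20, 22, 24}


Set A = {3, 5, 8, 20, 22, 24}
Elements in ascending order: 3, 5, 8, 20, 22, 24
The largest element is 24.

24


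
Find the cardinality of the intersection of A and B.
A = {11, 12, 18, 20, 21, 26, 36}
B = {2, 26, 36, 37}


Set A = {11, 12, 18, 20, 21, 26, 36}
Set B = {2, 26, 36, 37}
A ∩ B = {26, 36}
|A ∩ B| = 2

2


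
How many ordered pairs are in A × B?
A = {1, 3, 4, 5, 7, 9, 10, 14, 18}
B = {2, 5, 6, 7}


Set A = {1, 3, 4, 5, 7, 9, 10, 14, 18} has 9 elements.
Set B = {2, 5, 6, 7} has 4 elements.
|A × B| = |A| × |B| = 9 × 4 = 36

36


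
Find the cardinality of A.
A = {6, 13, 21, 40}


Set A = {6, 13, 21, 40}
Listing elements: 6, 13, 21, 40
Counting: 4 elements
|A| = 4

4


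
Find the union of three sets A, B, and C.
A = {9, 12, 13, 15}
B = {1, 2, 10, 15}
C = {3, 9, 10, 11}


Set A = {9, 12, 13, 15}
Set B = {1, 2, 10, 15}
Set C = {3, 9, 10, 11}
First, A ∪ B = {1, 2, 9, 10, 12, 13, 15}
Then, (A ∪ B) ∪ C = {1, 2, 3, 9, 10, 11, 12, 13, 15}

{1, 2, 3, 9, 10, 11, 12, 13, 15}


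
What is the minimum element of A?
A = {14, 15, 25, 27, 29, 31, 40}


Set A = {14, 15, 25, 27, 29, 31, 40}
Elements in ascending order: 14, 15, 25, 27, 29, 31, 40
The smallest element is 14.

14


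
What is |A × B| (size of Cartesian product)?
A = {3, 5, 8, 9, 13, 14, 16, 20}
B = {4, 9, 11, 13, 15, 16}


Set A = {3, 5, 8, 9, 13, 14, 16, 20} has 8 elements.
Set B = {4, 9, 11, 13, 15, 16} has 6 elements.
|A × B| = |A| × |B| = 8 × 6 = 48

48


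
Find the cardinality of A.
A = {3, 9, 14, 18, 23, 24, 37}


Set A = {3, 9, 14, 18, 23, 24, 37}
Listing elements: 3, 9, 14, 18, 23, 24, 37
Counting: 7 elements
|A| = 7

7


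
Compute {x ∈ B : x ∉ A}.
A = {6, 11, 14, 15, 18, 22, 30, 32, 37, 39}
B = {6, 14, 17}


Set A = {6, 11, 14, 15, 18, 22, 30, 32, 37, 39}
Set B = {6, 14, 17}
Check each element of B against A:
6 ∈ A, 14 ∈ A, 17 ∉ A (include)
Elements of B not in A: {17}

{17}


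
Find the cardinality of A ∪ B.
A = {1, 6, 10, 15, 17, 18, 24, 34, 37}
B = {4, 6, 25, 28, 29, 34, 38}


Set A = {1, 6, 10, 15, 17, 18, 24, 34, 37}, |A| = 9
Set B = {4, 6, 25, 28, 29, 34, 38}, |B| = 7
A ∩ B = {6, 34}, |A ∩ B| = 2
|A ∪ B| = |A| + |B| - |A ∩ B| = 9 + 7 - 2 = 14

14


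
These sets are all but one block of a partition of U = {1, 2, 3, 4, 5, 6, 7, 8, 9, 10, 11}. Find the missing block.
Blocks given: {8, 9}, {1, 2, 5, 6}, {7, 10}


U = {1, 2, 3, 4, 5, 6, 7, 8, 9, 10, 11}
Shown blocks: {8, 9}, {1, 2, 5, 6}, {7, 10}
A partition's blocks are pairwise disjoint and cover U, so the missing block = U \ (union of shown blocks).
Union of shown blocks: {1, 2, 5, 6, 7, 8, 9, 10}
Missing block = U \ (union) = {3, 4, 11}

{3, 4, 11}


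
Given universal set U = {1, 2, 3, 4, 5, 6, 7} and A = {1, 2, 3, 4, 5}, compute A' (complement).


Universal set U = {1, 2, 3, 4, 5, 6, 7}
Set A = {1, 2, 3, 4, 5}
A' = U \ A = elements in U but not in A
Checking each element of U:
1 (in A, exclude), 2 (in A, exclude), 3 (in A, exclude), 4 (in A, exclude), 5 (in A, exclude), 6 (not in A, include), 7 (not in A, include)
A' = {6, 7}

{6, 7}


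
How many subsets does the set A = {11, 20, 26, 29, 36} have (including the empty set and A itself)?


Set A = {11, 20, 26, 29, 36}
|A| = 5
The power set P(A) contains all subsets of A.
|P(A)| = 2^|A| = 2^5 = 32

32


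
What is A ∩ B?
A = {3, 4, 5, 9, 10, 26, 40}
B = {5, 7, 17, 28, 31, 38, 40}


Set A = {3, 4, 5, 9, 10, 26, 40}
Set B = {5, 7, 17, 28, 31, 38, 40}
A ∩ B includes only elements in both sets.
Check each element of A against B:
3 ✗, 4 ✗, 5 ✓, 9 ✗, 10 ✗, 26 ✗, 40 ✓
A ∩ B = {5, 40}

{5, 40}


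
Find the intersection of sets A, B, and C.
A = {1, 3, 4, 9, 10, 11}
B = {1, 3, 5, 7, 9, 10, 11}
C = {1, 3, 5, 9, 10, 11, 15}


Set A = {1, 3, 4, 9, 10, 11}
Set B = {1, 3, 5, 7, 9, 10, 11}
Set C = {1, 3, 5, 9, 10, 11, 15}
First, A ∩ B = {1, 3, 9, 10, 11}
Then, (A ∩ B) ∩ C = {1, 3, 9, 10, 11}

{1, 3, 9, 10, 11}


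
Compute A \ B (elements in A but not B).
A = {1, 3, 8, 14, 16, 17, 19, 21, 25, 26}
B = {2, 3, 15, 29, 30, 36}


Set A = {1, 3, 8, 14, 16, 17, 19, 21, 25, 26}
Set B = {2, 3, 15, 29, 30, 36}
A \ B includes elements in A that are not in B.
Check each element of A:
1 (not in B, keep), 3 (in B, remove), 8 (not in B, keep), 14 (not in B, keep), 16 (not in B, keep), 17 (not in B, keep), 19 (not in B, keep), 21 (not in B, keep), 25 (not in B, keep), 26 (not in B, keep)
A \ B = {1, 8, 14, 16, 17, 19, 21, 25, 26}

{1, 8, 14, 16, 17, 19, 21, 25, 26}


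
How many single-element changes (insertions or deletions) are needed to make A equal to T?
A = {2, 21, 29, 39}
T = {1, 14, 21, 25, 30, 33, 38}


Set A = {2, 21, 29, 39}
Set T = {1, 14, 21, 25, 30, 33, 38}
Elements to remove from A (in A, not in T): {2, 29, 39} → 3 removals
Elements to add to A (in T, not in A): {1, 14, 25, 30, 33, 38} → 6 additions
Total edits = 3 + 6 = 9

9


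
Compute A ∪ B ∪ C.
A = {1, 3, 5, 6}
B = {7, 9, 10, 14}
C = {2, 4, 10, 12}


Set A = {1, 3, 5, 6}
Set B = {7, 9, 10, 14}
Set C = {2, 4, 10, 12}
First, A ∪ B = {1, 3, 5, 6, 7, 9, 10, 14}
Then, (A ∪ B) ∪ C = {1, 2, 3, 4, 5, 6, 7, 9, 10, 12, 14}

{1, 2, 3, 4, 5, 6, 7, 9, 10, 12, 14}


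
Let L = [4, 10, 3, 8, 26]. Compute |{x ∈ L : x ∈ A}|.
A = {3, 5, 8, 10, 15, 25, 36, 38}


Set A = {3, 5, 8, 10, 15, 25, 36, 38}
Candidates: [4, 10, 3, 8, 26]
Check each candidate:
4 ∉ A, 10 ∈ A, 3 ∈ A, 8 ∈ A, 26 ∉ A
Count of candidates in A: 3

3


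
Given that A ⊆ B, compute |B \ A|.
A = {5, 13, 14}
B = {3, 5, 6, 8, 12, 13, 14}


Set A = {5, 13, 14}, |A| = 3
Set B = {3, 5, 6, 8, 12, 13, 14}, |B| = 7
Since A ⊆ B: B \ A = {3, 6, 8, 12}
|B| - |A| = 7 - 3 = 4

4


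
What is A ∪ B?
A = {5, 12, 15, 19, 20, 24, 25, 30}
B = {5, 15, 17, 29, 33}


Set A = {5, 12, 15, 19, 20, 24, 25, 30}
Set B = {5, 15, 17, 29, 33}
A ∪ B includes all elements in either set.
Elements from A: {5, 12, 15, 19, 20, 24, 25, 30}
Elements from B not already included: {17, 29, 33}
A ∪ B = {5, 12, 15, 17, 19, 20, 24, 25, 29, 30, 33}

{5, 12, 15, 17, 19, 20, 24, 25, 29, 30, 33}


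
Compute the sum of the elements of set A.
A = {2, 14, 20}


Set A = {2, 14, 20}
Sum = 2 + 14 + 20 = 36

36


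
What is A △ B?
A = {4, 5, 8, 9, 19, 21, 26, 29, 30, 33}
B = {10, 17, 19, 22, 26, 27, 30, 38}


Set A = {4, 5, 8, 9, 19, 21, 26, 29, 30, 33}
Set B = {10, 17, 19, 22, 26, 27, 30, 38}
A △ B = (A \ B) ∪ (B \ A)
Elements in A but not B: {4, 5, 8, 9, 21, 29, 33}
Elements in B but not A: {10, 17, 22, 27, 38}
A △ B = {4, 5, 8, 9, 10, 17, 21, 22, 27, 29, 33, 38}

{4, 5, 8, 9, 10, 17, 21, 22, 27, 29, 33, 38}


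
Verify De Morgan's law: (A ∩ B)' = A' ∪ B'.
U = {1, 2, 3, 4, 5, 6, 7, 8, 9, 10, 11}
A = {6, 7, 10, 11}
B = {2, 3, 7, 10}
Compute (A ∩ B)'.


U = {1, 2, 3, 4, 5, 6, 7, 8, 9, 10, 11}
A = {6, 7, 10, 11}, B = {2, 3, 7, 10}
A ∩ B = {7, 10}
(A ∩ B)' = U \ (A ∩ B) = {1, 2, 3, 4, 5, 6, 8, 9, 11}
Verification via A' ∪ B': A' = {1, 2, 3, 4, 5, 8, 9}, B' = {1, 4, 5, 6, 8, 9, 11}
A' ∪ B' = {1, 2, 3, 4, 5, 6, 8, 9, 11} ✓

{1, 2, 3, 4, 5, 6, 8, 9, 11}


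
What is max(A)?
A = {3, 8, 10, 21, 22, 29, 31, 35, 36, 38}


Set A = {3, 8, 10, 21, 22, 29, 31, 35, 36, 38}
Elements in ascending order: 3, 8, 10, 21, 22, 29, 31, 35, 36, 38
The largest element is 38.

38


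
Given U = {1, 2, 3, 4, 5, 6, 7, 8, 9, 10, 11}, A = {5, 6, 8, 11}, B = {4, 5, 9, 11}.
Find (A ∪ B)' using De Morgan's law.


U = {1, 2, 3, 4, 5, 6, 7, 8, 9, 10, 11}
A = {5, 6, 8, 11}, B = {4, 5, 9, 11}
A ∪ B = {4, 5, 6, 8, 9, 11}
(A ∪ B)' = U \ (A ∪ B) = {1, 2, 3, 7, 10}
Verification via A' ∩ B': A' = {1, 2, 3, 4, 7, 9, 10}, B' = {1, 2, 3, 6, 7, 8, 10}
A' ∩ B' = {1, 2, 3, 7, 10} ✓

{1, 2, 3, 7, 10}


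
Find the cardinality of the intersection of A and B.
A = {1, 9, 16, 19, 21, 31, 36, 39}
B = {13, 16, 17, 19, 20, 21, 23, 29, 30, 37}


Set A = {1, 9, 16, 19, 21, 31, 36, 39}
Set B = {13, 16, 17, 19, 20, 21, 23, 29, 30, 37}
A ∩ B = {16, 19, 21}
|A ∩ B| = 3

3


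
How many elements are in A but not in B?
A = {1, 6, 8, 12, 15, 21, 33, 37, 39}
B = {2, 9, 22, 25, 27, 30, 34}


Set A = {1, 6, 8, 12, 15, 21, 33, 37, 39}
Set B = {2, 9, 22, 25, 27, 30, 34}
A \ B = {1, 6, 8, 12, 15, 21, 33, 37, 39}
|A \ B| = 9

9


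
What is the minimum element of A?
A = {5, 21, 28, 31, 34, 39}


Set A = {5, 21, 28, 31, 34, 39}
Elements in ascending order: 5, 21, 28, 31, 34, 39
The smallest element is 5.

5


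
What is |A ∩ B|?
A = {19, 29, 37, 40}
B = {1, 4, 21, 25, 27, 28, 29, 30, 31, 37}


Set A = {19, 29, 37, 40}
Set B = {1, 4, 21, 25, 27, 28, 29, 30, 31, 37}
A ∩ B = {29, 37}
|A ∩ B| = 2

2


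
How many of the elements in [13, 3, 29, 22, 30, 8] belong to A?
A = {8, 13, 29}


Set A = {8, 13, 29}
Candidates: [13, 3, 29, 22, 30, 8]
Check each candidate:
13 ∈ A, 3 ∉ A, 29 ∈ A, 22 ∉ A, 30 ∉ A, 8 ∈ A
Count of candidates in A: 3

3


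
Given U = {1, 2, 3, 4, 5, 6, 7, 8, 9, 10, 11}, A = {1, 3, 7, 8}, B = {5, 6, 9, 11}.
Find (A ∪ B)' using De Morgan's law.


U = {1, 2, 3, 4, 5, 6, 7, 8, 9, 10, 11}
A = {1, 3, 7, 8}, B = {5, 6, 9, 11}
A ∪ B = {1, 3, 5, 6, 7, 8, 9, 11}
(A ∪ B)' = U \ (A ∪ B) = {2, 4, 10}
Verification via A' ∩ B': A' = {2, 4, 5, 6, 9, 10, 11}, B' = {1, 2, 3, 4, 7, 8, 10}
A' ∩ B' = {2, 4, 10} ✓

{2, 4, 10}


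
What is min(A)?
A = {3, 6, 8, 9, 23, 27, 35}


Set A = {3, 6, 8, 9, 23, 27, 35}
Elements in ascending order: 3, 6, 8, 9, 23, 27, 35
The smallest element is 3.

3


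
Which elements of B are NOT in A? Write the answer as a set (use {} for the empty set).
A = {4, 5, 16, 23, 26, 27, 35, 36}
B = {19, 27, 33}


Set A = {4, 5, 16, 23, 26, 27, 35, 36}
Set B = {19, 27, 33}
Check each element of B against A:
19 ∉ A (include), 27 ∈ A, 33 ∉ A (include)
Elements of B not in A: {19, 33}

{19, 33}


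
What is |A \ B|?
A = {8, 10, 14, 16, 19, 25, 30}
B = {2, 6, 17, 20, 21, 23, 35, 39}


Set A = {8, 10, 14, 16, 19, 25, 30}
Set B = {2, 6, 17, 20, 21, 23, 35, 39}
A \ B = {8, 10, 14, 16, 19, 25, 30}
|A \ B| = 7

7


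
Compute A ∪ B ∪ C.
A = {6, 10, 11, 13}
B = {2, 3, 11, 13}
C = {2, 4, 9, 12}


Set A = {6, 10, 11, 13}
Set B = {2, 3, 11, 13}
Set C = {2, 4, 9, 12}
First, A ∪ B = {2, 3, 6, 10, 11, 13}
Then, (A ∪ B) ∪ C = {2, 3, 4, 6, 9, 10, 11, 12, 13}

{2, 3, 4, 6, 9, 10, 11, 12, 13}


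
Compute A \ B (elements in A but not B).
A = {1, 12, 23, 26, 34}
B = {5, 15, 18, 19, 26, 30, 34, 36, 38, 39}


Set A = {1, 12, 23, 26, 34}
Set B = {5, 15, 18, 19, 26, 30, 34, 36, 38, 39}
A \ B includes elements in A that are not in B.
Check each element of A:
1 (not in B, keep), 12 (not in B, keep), 23 (not in B, keep), 26 (in B, remove), 34 (in B, remove)
A \ B = {1, 12, 23}

{1, 12, 23}


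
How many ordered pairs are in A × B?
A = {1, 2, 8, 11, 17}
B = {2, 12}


Set A = {1, 2, 8, 11, 17} has 5 elements.
Set B = {2, 12} has 2 elements.
|A × B| = |A| × |B| = 5 × 2 = 10

10


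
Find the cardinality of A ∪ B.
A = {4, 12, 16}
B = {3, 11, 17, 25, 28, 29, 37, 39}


Set A = {4, 12, 16}, |A| = 3
Set B = {3, 11, 17, 25, 28, 29, 37, 39}, |B| = 8
A ∩ B = {}, |A ∩ B| = 0
|A ∪ B| = |A| + |B| - |A ∩ B| = 3 + 8 - 0 = 11

11


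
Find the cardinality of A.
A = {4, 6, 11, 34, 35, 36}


Set A = {4, 6, 11, 34, 35, 36}
Listing elements: 4, 6, 11, 34, 35, 36
Counting: 6 elements
|A| = 6

6


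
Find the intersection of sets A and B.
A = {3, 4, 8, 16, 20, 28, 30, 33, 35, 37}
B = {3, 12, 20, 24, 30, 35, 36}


Set A = {3, 4, 8, 16, 20, 28, 30, 33, 35, 37}
Set B = {3, 12, 20, 24, 30, 35, 36}
A ∩ B includes only elements in both sets.
Check each element of A against B:
3 ✓, 4 ✗, 8 ✗, 16 ✗, 20 ✓, 28 ✗, 30 ✓, 33 ✗, 35 ✓, 37 ✗
A ∩ B = {3, 20, 30, 35}

{3, 20, 30, 35}


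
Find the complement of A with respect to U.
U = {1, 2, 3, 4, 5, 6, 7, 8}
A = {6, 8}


Universal set U = {1, 2, 3, 4, 5, 6, 7, 8}
Set A = {6, 8}
A' = U \ A = elements in U but not in A
Checking each element of U:
1 (not in A, include), 2 (not in A, include), 3 (not in A, include), 4 (not in A, include), 5 (not in A, include), 6 (in A, exclude), 7 (not in A, include), 8 (in A, exclude)
A' = {1, 2, 3, 4, 5, 7}

{1, 2, 3, 4, 5, 7}


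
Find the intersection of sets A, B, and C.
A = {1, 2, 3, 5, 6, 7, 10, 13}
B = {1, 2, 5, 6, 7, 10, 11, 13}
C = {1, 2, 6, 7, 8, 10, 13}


Set A = {1, 2, 3, 5, 6, 7, 10, 13}
Set B = {1, 2, 5, 6, 7, 10, 11, 13}
Set C = {1, 2, 6, 7, 8, 10, 13}
First, A ∩ B = {1, 2, 5, 6, 7, 10, 13}
Then, (A ∩ B) ∩ C = {1, 2, 6, 7, 10, 13}

{1, 2, 6, 7, 10, 13}


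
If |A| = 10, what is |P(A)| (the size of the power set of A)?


The set has 10 elements.
The power set contains all possible subsets.
|P(A)| = 2^|A| = 2^10 = 1024

1024


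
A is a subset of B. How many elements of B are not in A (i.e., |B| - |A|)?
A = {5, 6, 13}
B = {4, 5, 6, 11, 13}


Set A = {5, 6, 13}, |A| = 3
Set B = {4, 5, 6, 11, 13}, |B| = 5
Since A ⊆ B: B \ A = {4, 11}
|B| - |A| = 5 - 3 = 2

2


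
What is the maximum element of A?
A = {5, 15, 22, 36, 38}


Set A = {5, 15, 22, 36, 38}
Elements in ascending order: 5, 15, 22, 36, 38
The largest element is 38.

38


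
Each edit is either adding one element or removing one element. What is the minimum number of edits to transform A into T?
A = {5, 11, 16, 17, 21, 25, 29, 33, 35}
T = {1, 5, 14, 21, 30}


Set A = {5, 11, 16, 17, 21, 25, 29, 33, 35}
Set T = {1, 5, 14, 21, 30}
Elements to remove from A (in A, not in T): {11, 16, 17, 25, 29, 33, 35} → 7 removals
Elements to add to A (in T, not in A): {1, 14, 30} → 3 additions
Total edits = 7 + 3 = 10

10


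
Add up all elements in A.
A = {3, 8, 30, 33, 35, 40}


Set A = {3, 8, 30, 33, 35, 40}
Sum = 3 + 8 + 30 + 33 + 35 + 40 = 149

149


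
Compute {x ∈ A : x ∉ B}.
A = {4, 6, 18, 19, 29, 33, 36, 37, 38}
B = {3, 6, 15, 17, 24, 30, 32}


Set A = {4, 6, 18, 19, 29, 33, 36, 37, 38}
Set B = {3, 6, 15, 17, 24, 30, 32}
Check each element of A against B:
4 ∉ B (include), 6 ∈ B, 18 ∉ B (include), 19 ∉ B (include), 29 ∉ B (include), 33 ∉ B (include), 36 ∉ B (include), 37 ∉ B (include), 38 ∉ B (include)
Elements of A not in B: {4, 18, 19, 29, 33, 36, 37, 38}

{4, 18, 19, 29, 33, 36, 37, 38}


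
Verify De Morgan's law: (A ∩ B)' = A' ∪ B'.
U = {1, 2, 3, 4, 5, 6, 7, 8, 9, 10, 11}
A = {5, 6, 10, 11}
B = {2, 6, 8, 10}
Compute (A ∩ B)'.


U = {1, 2, 3, 4, 5, 6, 7, 8, 9, 10, 11}
A = {5, 6, 10, 11}, B = {2, 6, 8, 10}
A ∩ B = {6, 10}
(A ∩ B)' = U \ (A ∩ B) = {1, 2, 3, 4, 5, 7, 8, 9, 11}
Verification via A' ∪ B': A' = {1, 2, 3, 4, 7, 8, 9}, B' = {1, 3, 4, 5, 7, 9, 11}
A' ∪ B' = {1, 2, 3, 4, 5, 7, 8, 9, 11} ✓

{1, 2, 3, 4, 5, 7, 8, 9, 11}


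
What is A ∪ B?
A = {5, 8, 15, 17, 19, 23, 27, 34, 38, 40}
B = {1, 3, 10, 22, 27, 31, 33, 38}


Set A = {5, 8, 15, 17, 19, 23, 27, 34, 38, 40}
Set B = {1, 3, 10, 22, 27, 31, 33, 38}
A ∪ B includes all elements in either set.
Elements from A: {5, 8, 15, 17, 19, 23, 27, 34, 38, 40}
Elements from B not already included: {1, 3, 10, 22, 31, 33}
A ∪ B = {1, 3, 5, 8, 10, 15, 17, 19, 22, 23, 27, 31, 33, 34, 38, 40}

{1, 3, 5, 8, 10, 15, 17, 19, 22, 23, 27, 31, 33, 34, 38, 40}


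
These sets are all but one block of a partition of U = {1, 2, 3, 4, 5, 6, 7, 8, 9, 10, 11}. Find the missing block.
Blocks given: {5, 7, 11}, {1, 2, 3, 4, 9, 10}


U = {1, 2, 3, 4, 5, 6, 7, 8, 9, 10, 11}
Shown blocks: {5, 7, 11}, {1, 2, 3, 4, 9, 10}
A partition's blocks are pairwise disjoint and cover U, so the missing block = U \ (union of shown blocks).
Union of shown blocks: {1, 2, 3, 4, 5, 7, 9, 10, 11}
Missing block = U \ (union) = {6, 8}

{6, 8}


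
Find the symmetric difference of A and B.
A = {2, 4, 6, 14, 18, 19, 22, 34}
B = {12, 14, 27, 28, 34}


Set A = {2, 4, 6, 14, 18, 19, 22, 34}
Set B = {12, 14, 27, 28, 34}
A △ B = (A \ B) ∪ (B \ A)
Elements in A but not B: {2, 4, 6, 18, 19, 22}
Elements in B but not A: {12, 27, 28}
A △ B = {2, 4, 6, 12, 18, 19, 22, 27, 28}

{2, 4, 6, 12, 18, 19, 22, 27, 28}


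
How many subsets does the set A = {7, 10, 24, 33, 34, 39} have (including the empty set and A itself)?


Set A = {7, 10, 24, 33, 34, 39}
|A| = 6
The power set P(A) contains all subsets of A.
|P(A)| = 2^|A| = 2^6 = 64

64


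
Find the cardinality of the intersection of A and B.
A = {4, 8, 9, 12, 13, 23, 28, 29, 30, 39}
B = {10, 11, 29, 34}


Set A = {4, 8, 9, 12, 13, 23, 28, 29, 30, 39}
Set B = {10, 11, 29, 34}
A ∩ B = {29}
|A ∩ B| = 1

1


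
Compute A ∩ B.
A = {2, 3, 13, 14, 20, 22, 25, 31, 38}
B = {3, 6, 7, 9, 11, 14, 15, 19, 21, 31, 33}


Set A = {2, 3, 13, 14, 20, 22, 25, 31, 38}
Set B = {3, 6, 7, 9, 11, 14, 15, 19, 21, 31, 33}
A ∩ B includes only elements in both sets.
Check each element of A against B:
2 ✗, 3 ✓, 13 ✗, 14 ✓, 20 ✗, 22 ✗, 25 ✗, 31 ✓, 38 ✗
A ∩ B = {3, 14, 31}

{3, 14, 31}


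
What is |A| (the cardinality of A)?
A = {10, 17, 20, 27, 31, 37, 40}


Set A = {10, 17, 20, 27, 31, 37, 40}
Listing elements: 10, 17, 20, 27, 31, 37, 40
Counting: 7 elements
|A| = 7

7


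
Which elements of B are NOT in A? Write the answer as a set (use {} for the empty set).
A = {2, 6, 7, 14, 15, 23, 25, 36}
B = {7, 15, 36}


Set A = {2, 6, 7, 14, 15, 23, 25, 36}
Set B = {7, 15, 36}
Check each element of B against A:
7 ∈ A, 15 ∈ A, 36 ∈ A
Elements of B not in A: {}

{}


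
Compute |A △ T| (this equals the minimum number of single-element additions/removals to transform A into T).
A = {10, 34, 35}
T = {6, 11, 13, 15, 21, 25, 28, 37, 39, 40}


Set A = {10, 34, 35}
Set T = {6, 11, 13, 15, 21, 25, 28, 37, 39, 40}
Elements to remove from A (in A, not in T): {10, 34, 35} → 3 removals
Elements to add to A (in T, not in A): {6, 11, 13, 15, 21, 25, 28, 37, 39, 40} → 10 additions
Total edits = 3 + 10 = 13

13


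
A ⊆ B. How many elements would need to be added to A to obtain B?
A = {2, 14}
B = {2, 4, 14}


Set A = {2, 14}, |A| = 2
Set B = {2, 4, 14}, |B| = 3
Since A ⊆ B: B \ A = {4}
|B| - |A| = 3 - 2 = 1

1


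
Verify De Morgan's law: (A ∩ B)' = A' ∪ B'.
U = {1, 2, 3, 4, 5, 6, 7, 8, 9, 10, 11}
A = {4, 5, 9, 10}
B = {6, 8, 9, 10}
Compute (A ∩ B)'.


U = {1, 2, 3, 4, 5, 6, 7, 8, 9, 10, 11}
A = {4, 5, 9, 10}, B = {6, 8, 9, 10}
A ∩ B = {9, 10}
(A ∩ B)' = U \ (A ∩ B) = {1, 2, 3, 4, 5, 6, 7, 8, 11}
Verification via A' ∪ B': A' = {1, 2, 3, 6, 7, 8, 11}, B' = {1, 2, 3, 4, 5, 7, 11}
A' ∪ B' = {1, 2, 3, 4, 5, 6, 7, 8, 11} ✓

{1, 2, 3, 4, 5, 6, 7, 8, 11}


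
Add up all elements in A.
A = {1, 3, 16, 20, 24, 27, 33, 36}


Set A = {1, 3, 16, 20, 24, 27, 33, 36}
Sum = 1 + 3 + 16 + 20 + 24 + 27 + 33 + 36 = 160

160


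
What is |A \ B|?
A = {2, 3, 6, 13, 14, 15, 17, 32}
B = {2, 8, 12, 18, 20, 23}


Set A = {2, 3, 6, 13, 14, 15, 17, 32}
Set B = {2, 8, 12, 18, 20, 23}
A \ B = {3, 6, 13, 14, 15, 17, 32}
|A \ B| = 7

7


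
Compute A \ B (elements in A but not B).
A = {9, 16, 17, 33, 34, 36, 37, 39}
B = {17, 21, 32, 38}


Set A = {9, 16, 17, 33, 34, 36, 37, 39}
Set B = {17, 21, 32, 38}
A \ B includes elements in A that are not in B.
Check each element of A:
9 (not in B, keep), 16 (not in B, keep), 17 (in B, remove), 33 (not in B, keep), 34 (not in B, keep), 36 (not in B, keep), 37 (not in B, keep), 39 (not in B, keep)
A \ B = {9, 16, 33, 34, 36, 37, 39}

{9, 16, 33, 34, 36, 37, 39}


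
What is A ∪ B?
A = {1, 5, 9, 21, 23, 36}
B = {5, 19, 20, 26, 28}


Set A = {1, 5, 9, 21, 23, 36}
Set B = {5, 19, 20, 26, 28}
A ∪ B includes all elements in either set.
Elements from A: {1, 5, 9, 21, 23, 36}
Elements from B not already included: {19, 20, 26, 28}
A ∪ B = {1, 5, 9, 19, 20, 21, 23, 26, 28, 36}

{1, 5, 9, 19, 20, 21, 23, 26, 28, 36}


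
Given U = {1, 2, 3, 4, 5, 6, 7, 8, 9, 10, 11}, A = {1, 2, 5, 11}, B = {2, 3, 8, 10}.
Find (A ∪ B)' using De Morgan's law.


U = {1, 2, 3, 4, 5, 6, 7, 8, 9, 10, 11}
A = {1, 2, 5, 11}, B = {2, 3, 8, 10}
A ∪ B = {1, 2, 3, 5, 8, 10, 11}
(A ∪ B)' = U \ (A ∪ B) = {4, 6, 7, 9}
Verification via A' ∩ B': A' = {3, 4, 6, 7, 8, 9, 10}, B' = {1, 4, 5, 6, 7, 9, 11}
A' ∩ B' = {4, 6, 7, 9} ✓

{4, 6, 7, 9}


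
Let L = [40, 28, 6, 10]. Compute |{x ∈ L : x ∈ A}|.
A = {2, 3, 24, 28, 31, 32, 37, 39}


Set A = {2, 3, 24, 28, 31, 32, 37, 39}
Candidates: [40, 28, 6, 10]
Check each candidate:
40 ∉ A, 28 ∈ A, 6 ∉ A, 10 ∉ A
Count of candidates in A: 1

1


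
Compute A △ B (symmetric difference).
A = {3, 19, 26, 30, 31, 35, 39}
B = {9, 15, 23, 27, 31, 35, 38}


Set A = {3, 19, 26, 30, 31, 35, 39}
Set B = {9, 15, 23, 27, 31, 35, 38}
A △ B = (A \ B) ∪ (B \ A)
Elements in A but not B: {3, 19, 26, 30, 39}
Elements in B but not A: {9, 15, 23, 27, 38}
A △ B = {3, 9, 15, 19, 23, 26, 27, 30, 38, 39}

{3, 9, 15, 19, 23, 26, 27, 30, 38, 39}


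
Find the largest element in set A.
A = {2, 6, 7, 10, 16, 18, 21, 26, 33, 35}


Set A = {2, 6, 7, 10, 16, 18, 21, 26, 33, 35}
Elements in ascending order: 2, 6, 7, 10, 16, 18, 21, 26, 33, 35
The largest element is 35.

35


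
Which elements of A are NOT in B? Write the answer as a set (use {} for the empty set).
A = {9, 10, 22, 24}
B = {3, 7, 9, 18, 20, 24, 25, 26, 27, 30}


Set A = {9, 10, 22, 24}
Set B = {3, 7, 9, 18, 20, 24, 25, 26, 27, 30}
Check each element of A against B:
9 ∈ B, 10 ∉ B (include), 22 ∉ B (include), 24 ∈ B
Elements of A not in B: {10, 22}

{10, 22}


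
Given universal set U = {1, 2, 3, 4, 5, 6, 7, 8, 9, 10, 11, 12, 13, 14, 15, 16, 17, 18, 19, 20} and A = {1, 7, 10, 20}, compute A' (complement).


Universal set U = {1, 2, 3, 4, 5, 6, 7, 8, 9, 10, 11, 12, 13, 14, 15, 16, 17, 18, 19, 20}
Set A = {1, 7, 10, 20}
A' = U \ A = elements in U but not in A
Checking each element of U:
1 (in A, exclude), 2 (not in A, include), 3 (not in A, include), 4 (not in A, include), 5 (not in A, include), 6 (not in A, include), 7 (in A, exclude), 8 (not in A, include), 9 (not in A, include), 10 (in A, exclude), 11 (not in A, include), 12 (not in A, include), 13 (not in A, include), 14 (not in A, include), 15 (not in A, include), 16 (not in A, include), 17 (not in A, include), 18 (not in A, include), 19 (not in A, include), 20 (in A, exclude)
A' = {2, 3, 4, 5, 6, 8, 9, 11, 12, 13, 14, 15, 16, 17, 18, 19}

{2, 3, 4, 5, 6, 8, 9, 11, 12, 13, 14, 15, 16, 17, 18, 19}


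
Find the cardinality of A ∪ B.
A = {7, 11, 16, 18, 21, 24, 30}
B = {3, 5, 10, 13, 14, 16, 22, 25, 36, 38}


Set A = {7, 11, 16, 18, 21, 24, 30}, |A| = 7
Set B = {3, 5, 10, 13, 14, 16, 22, 25, 36, 38}, |B| = 10
A ∩ B = {16}, |A ∩ B| = 1
|A ∪ B| = |A| + |B| - |A ∩ B| = 7 + 10 - 1 = 16

16


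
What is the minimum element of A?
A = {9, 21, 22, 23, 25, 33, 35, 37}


Set A = {9, 21, 22, 23, 25, 33, 35, 37}
Elements in ascending order: 9, 21, 22, 23, 25, 33, 35, 37
The smallest element is 9.

9


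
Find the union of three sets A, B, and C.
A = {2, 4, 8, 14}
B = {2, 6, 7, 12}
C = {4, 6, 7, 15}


Set A = {2, 4, 8, 14}
Set B = {2, 6, 7, 12}
Set C = {4, 6, 7, 15}
First, A ∪ B = {2, 4, 6, 7, 8, 12, 14}
Then, (A ∪ B) ∪ C = {2, 4, 6, 7, 8, 12, 14, 15}

{2, 4, 6, 7, 8, 12, 14, 15}


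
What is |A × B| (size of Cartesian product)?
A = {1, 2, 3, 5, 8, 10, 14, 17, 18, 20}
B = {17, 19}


Set A = {1, 2, 3, 5, 8, 10, 14, 17, 18, 20} has 10 elements.
Set B = {17, 19} has 2 elements.
|A × B| = |A| × |B| = 10 × 2 = 20

20


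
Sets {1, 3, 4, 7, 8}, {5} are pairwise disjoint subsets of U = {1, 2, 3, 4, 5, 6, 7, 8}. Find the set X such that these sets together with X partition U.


U = {1, 2, 3, 4, 5, 6, 7, 8}
Shown blocks: {1, 3, 4, 7, 8}, {5}
A partition's blocks are pairwise disjoint and cover U, so the missing block = U \ (union of shown blocks).
Union of shown blocks: {1, 3, 4, 5, 7, 8}
Missing block = U \ (union) = {2, 6}

{2, 6}


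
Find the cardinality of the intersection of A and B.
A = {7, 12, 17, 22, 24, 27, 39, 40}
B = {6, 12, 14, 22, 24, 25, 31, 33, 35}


Set A = {7, 12, 17, 22, 24, 27, 39, 40}
Set B = {6, 12, 14, 22, 24, 25, 31, 33, 35}
A ∩ B = {12, 22, 24}
|A ∩ B| = 3

3


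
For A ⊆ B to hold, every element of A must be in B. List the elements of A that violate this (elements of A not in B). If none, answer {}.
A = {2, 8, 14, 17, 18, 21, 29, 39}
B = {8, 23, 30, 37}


Set A = {2, 8, 14, 17, 18, 21, 29, 39}
Set B = {8, 23, 30, 37}
Check each element of A against B:
2 ∉ B (include), 8 ∈ B, 14 ∉ B (include), 17 ∉ B (include), 18 ∉ B (include), 21 ∉ B (include), 29 ∉ B (include), 39 ∉ B (include)
Elements of A not in B: {2, 14, 17, 18, 21, 29, 39}

{2, 14, 17, 18, 21, 29, 39}


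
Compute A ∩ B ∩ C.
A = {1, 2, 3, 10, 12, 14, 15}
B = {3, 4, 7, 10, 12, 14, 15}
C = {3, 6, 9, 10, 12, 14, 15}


Set A = {1, 2, 3, 10, 12, 14, 15}
Set B = {3, 4, 7, 10, 12, 14, 15}
Set C = {3, 6, 9, 10, 12, 14, 15}
First, A ∩ B = {3, 10, 12, 14, 15}
Then, (A ∩ B) ∩ C = {3, 10, 12, 14, 15}

{3, 10, 12, 14, 15}


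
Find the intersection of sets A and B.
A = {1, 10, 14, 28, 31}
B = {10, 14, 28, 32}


Set A = {1, 10, 14, 28, 31}
Set B = {10, 14, 28, 32}
A ∩ B includes only elements in both sets.
Check each element of A against B:
1 ✗, 10 ✓, 14 ✓, 28 ✓, 31 ✗
A ∩ B = {10, 14, 28}

{10, 14, 28}


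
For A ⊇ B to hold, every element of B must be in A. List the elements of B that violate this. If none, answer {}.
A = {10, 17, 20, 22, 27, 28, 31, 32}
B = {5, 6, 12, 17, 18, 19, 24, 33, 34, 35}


Set A = {10, 17, 20, 22, 27, 28, 31, 32}
Set B = {5, 6, 12, 17, 18, 19, 24, 33, 34, 35}
Check each element of B against A:
5 ∉ A (include), 6 ∉ A (include), 12 ∉ A (include), 17 ∈ A, 18 ∉ A (include), 19 ∉ A (include), 24 ∉ A (include), 33 ∉ A (include), 34 ∉ A (include), 35 ∉ A (include)
Elements of B not in A: {5, 6, 12, 18, 19, 24, 33, 34, 35}

{5, 6, 12, 18, 19, 24, 33, 34, 35}


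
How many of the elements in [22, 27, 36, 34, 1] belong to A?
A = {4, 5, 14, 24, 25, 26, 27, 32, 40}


Set A = {4, 5, 14, 24, 25, 26, 27, 32, 40}
Candidates: [22, 27, 36, 34, 1]
Check each candidate:
22 ∉ A, 27 ∈ A, 36 ∉ A, 34 ∉ A, 1 ∉ A
Count of candidates in A: 1

1


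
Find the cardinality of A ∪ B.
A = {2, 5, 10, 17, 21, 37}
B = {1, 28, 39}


Set A = {2, 5, 10, 17, 21, 37}, |A| = 6
Set B = {1, 28, 39}, |B| = 3
A ∩ B = {}, |A ∩ B| = 0
|A ∪ B| = |A| + |B| - |A ∩ B| = 6 + 3 - 0 = 9

9


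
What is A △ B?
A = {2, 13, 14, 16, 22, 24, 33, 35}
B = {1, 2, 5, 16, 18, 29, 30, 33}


Set A = {2, 13, 14, 16, 22, 24, 33, 35}
Set B = {1, 2, 5, 16, 18, 29, 30, 33}
A △ B = (A \ B) ∪ (B \ A)
Elements in A but not B: {13, 14, 22, 24, 35}
Elements in B but not A: {1, 5, 18, 29, 30}
A △ B = {1, 5, 13, 14, 18, 22, 24, 29, 30, 35}

{1, 5, 13, 14, 18, 22, 24, 29, 30, 35}


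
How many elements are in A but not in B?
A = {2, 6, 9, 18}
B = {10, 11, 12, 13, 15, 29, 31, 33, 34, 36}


Set A = {2, 6, 9, 18}
Set B = {10, 11, 12, 13, 15, 29, 31, 33, 34, 36}
A \ B = {2, 6, 9, 18}
|A \ B| = 4

4


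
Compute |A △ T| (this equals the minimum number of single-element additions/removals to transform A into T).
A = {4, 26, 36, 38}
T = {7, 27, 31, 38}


Set A = {4, 26, 36, 38}
Set T = {7, 27, 31, 38}
Elements to remove from A (in A, not in T): {4, 26, 36} → 3 removals
Elements to add to A (in T, not in A): {7, 27, 31} → 3 additions
Total edits = 3 + 3 = 6

6


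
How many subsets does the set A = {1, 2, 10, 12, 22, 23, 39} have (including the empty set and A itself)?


Set A = {1, 2, 10, 12, 22, 23, 39}
|A| = 7
The power set P(A) contains all subsets of A.
|P(A)| = 2^|A| = 2^7 = 128

128


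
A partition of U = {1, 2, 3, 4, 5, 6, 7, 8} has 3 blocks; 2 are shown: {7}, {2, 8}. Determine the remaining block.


U = {1, 2, 3, 4, 5, 6, 7, 8}
Shown blocks: {7}, {2, 8}
A partition's blocks are pairwise disjoint and cover U, so the missing block = U \ (union of shown blocks).
Union of shown blocks: {2, 7, 8}
Missing block = U \ (union) = {1, 3, 4, 5, 6}

{1, 3, 4, 5, 6}


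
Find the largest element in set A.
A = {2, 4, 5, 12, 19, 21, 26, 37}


Set A = {2, 4, 5, 12, 19, 21, 26, 37}
Elements in ascending order: 2, 4, 5, 12, 19, 21, 26, 37
The largest element is 37.

37


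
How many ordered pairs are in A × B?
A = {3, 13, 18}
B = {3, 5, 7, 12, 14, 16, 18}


Set A = {3, 13, 18} has 3 elements.
Set B = {3, 5, 7, 12, 14, 16, 18} has 7 elements.
|A × B| = |A| × |B| = 3 × 7 = 21

21


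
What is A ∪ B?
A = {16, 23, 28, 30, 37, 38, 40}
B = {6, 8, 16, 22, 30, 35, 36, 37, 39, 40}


Set A = {16, 23, 28, 30, 37, 38, 40}
Set B = {6, 8, 16, 22, 30, 35, 36, 37, 39, 40}
A ∪ B includes all elements in either set.
Elements from A: {16, 23, 28, 30, 37, 38, 40}
Elements from B not already included: {6, 8, 22, 35, 36, 39}
A ∪ B = {6, 8, 16, 22, 23, 28, 30, 35, 36, 37, 38, 39, 40}

{6, 8, 16, 22, 23, 28, 30, 35, 36, 37, 38, 39, 40}


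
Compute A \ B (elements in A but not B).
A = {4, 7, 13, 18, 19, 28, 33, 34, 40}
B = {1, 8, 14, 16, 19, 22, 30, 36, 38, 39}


Set A = {4, 7, 13, 18, 19, 28, 33, 34, 40}
Set B = {1, 8, 14, 16, 19, 22, 30, 36, 38, 39}
A \ B includes elements in A that are not in B.
Check each element of A:
4 (not in B, keep), 7 (not in B, keep), 13 (not in B, keep), 18 (not in B, keep), 19 (in B, remove), 28 (not in B, keep), 33 (not in B, keep), 34 (not in B, keep), 40 (not in B, keep)
A \ B = {4, 7, 13, 18, 28, 33, 34, 40}

{4, 7, 13, 18, 28, 33, 34, 40}


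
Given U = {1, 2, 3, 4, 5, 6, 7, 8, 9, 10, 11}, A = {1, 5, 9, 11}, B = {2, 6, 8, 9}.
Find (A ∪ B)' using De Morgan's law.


U = {1, 2, 3, 4, 5, 6, 7, 8, 9, 10, 11}
A = {1, 5, 9, 11}, B = {2, 6, 8, 9}
A ∪ B = {1, 2, 5, 6, 8, 9, 11}
(A ∪ B)' = U \ (A ∪ B) = {3, 4, 7, 10}
Verification via A' ∩ B': A' = {2, 3, 4, 6, 7, 8, 10}, B' = {1, 3, 4, 5, 7, 10, 11}
A' ∩ B' = {3, 4, 7, 10} ✓

{3, 4, 7, 10}


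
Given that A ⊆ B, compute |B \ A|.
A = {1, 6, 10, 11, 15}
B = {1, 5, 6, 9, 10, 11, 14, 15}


Set A = {1, 6, 10, 11, 15}, |A| = 5
Set B = {1, 5, 6, 9, 10, 11, 14, 15}, |B| = 8
Since A ⊆ B: B \ A = {5, 9, 14}
|B| - |A| = 8 - 5 = 3

3


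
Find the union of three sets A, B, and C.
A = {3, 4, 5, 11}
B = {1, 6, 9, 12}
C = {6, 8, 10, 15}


Set A = {3, 4, 5, 11}
Set B = {1, 6, 9, 12}
Set C = {6, 8, 10, 15}
First, A ∪ B = {1, 3, 4, 5, 6, 9, 11, 12}
Then, (A ∪ B) ∪ C = {1, 3, 4, 5, 6, 8, 9, 10, 11, 12, 15}

{1, 3, 4, 5, 6, 8, 9, 10, 11, 12, 15}


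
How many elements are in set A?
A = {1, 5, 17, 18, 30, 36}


Set A = {1, 5, 17, 18, 30, 36}
Listing elements: 1, 5, 17, 18, 30, 36
Counting: 6 elements
|A| = 6

6


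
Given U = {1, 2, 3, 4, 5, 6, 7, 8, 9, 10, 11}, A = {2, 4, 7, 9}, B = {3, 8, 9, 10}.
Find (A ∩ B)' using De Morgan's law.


U = {1, 2, 3, 4, 5, 6, 7, 8, 9, 10, 11}
A = {2, 4, 7, 9}, B = {3, 8, 9, 10}
A ∩ B = {9}
(A ∩ B)' = U \ (A ∩ B) = {1, 2, 3, 4, 5, 6, 7, 8, 10, 11}
Verification via A' ∪ B': A' = {1, 3, 5, 6, 8, 10, 11}, B' = {1, 2, 4, 5, 6, 7, 11}
A' ∪ B' = {1, 2, 3, 4, 5, 6, 7, 8, 10, 11} ✓

{1, 2, 3, 4, 5, 6, 7, 8, 10, 11}


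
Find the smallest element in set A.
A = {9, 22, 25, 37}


Set A = {9, 22, 25, 37}
Elements in ascending order: 9, 22, 25, 37
The smallest element is 9.

9


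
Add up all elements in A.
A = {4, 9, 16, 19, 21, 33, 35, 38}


Set A = {4, 9, 16, 19, 21, 33, 35, 38}
Sum = 4 + 9 + 16 + 19 + 21 + 33 + 35 + 38 = 175

175


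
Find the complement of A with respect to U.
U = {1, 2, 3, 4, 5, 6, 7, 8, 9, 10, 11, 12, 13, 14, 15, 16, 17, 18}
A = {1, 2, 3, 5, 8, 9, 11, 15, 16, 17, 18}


Universal set U = {1, 2, 3, 4, 5, 6, 7, 8, 9, 10, 11, 12, 13, 14, 15, 16, 17, 18}
Set A = {1, 2, 3, 5, 8, 9, 11, 15, 16, 17, 18}
A' = U \ A = elements in U but not in A
Checking each element of U:
1 (in A, exclude), 2 (in A, exclude), 3 (in A, exclude), 4 (not in A, include), 5 (in A, exclude), 6 (not in A, include), 7 (not in A, include), 8 (in A, exclude), 9 (in A, exclude), 10 (not in A, include), 11 (in A, exclude), 12 (not in A, include), 13 (not in A, include), 14 (not in A, include), 15 (in A, exclude), 16 (in A, exclude), 17 (in A, exclude), 18 (in A, exclude)
A' = {4, 6, 7, 10, 12, 13, 14}

{4, 6, 7, 10, 12, 13, 14}


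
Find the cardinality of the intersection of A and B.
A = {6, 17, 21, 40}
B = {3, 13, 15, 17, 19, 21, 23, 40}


Set A = {6, 17, 21, 40}
Set B = {3, 13, 15, 17, 19, 21, 23, 40}
A ∩ B = {17, 21, 40}
|A ∩ B| = 3

3


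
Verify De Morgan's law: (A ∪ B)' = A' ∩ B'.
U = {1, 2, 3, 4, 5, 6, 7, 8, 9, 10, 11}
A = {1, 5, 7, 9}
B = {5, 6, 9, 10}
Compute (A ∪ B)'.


U = {1, 2, 3, 4, 5, 6, 7, 8, 9, 10, 11}
A = {1, 5, 7, 9}, B = {5, 6, 9, 10}
A ∪ B = {1, 5, 6, 7, 9, 10}
(A ∪ B)' = U \ (A ∪ B) = {2, 3, 4, 8, 11}
Verification via A' ∩ B': A' = {2, 3, 4, 6, 8, 10, 11}, B' = {1, 2, 3, 4, 7, 8, 11}
A' ∩ B' = {2, 3, 4, 8, 11} ✓

{2, 3, 4, 8, 11}


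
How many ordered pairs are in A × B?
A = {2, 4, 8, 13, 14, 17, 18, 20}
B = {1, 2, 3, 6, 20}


Set A = {2, 4, 8, 13, 14, 17, 18, 20} has 8 elements.
Set B = {1, 2, 3, 6, 20} has 5 elements.
|A × B| = |A| × |B| = 8 × 5 = 40

40


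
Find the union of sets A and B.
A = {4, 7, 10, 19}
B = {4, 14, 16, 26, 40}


Set A = {4, 7, 10, 19}
Set B = {4, 14, 16, 26, 40}
A ∪ B includes all elements in either set.
Elements from A: {4, 7, 10, 19}
Elements from B not already included: {14, 16, 26, 40}
A ∪ B = {4, 7, 10, 14, 16, 19, 26, 40}

{4, 7, 10, 14, 16, 19, 26, 40}


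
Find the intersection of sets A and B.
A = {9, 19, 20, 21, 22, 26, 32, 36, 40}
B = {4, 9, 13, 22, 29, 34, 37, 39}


Set A = {9, 19, 20, 21, 22, 26, 32, 36, 40}
Set B = {4, 9, 13, 22, 29, 34, 37, 39}
A ∩ B includes only elements in both sets.
Check each element of A against B:
9 ✓, 19 ✗, 20 ✗, 21 ✗, 22 ✓, 26 ✗, 32 ✗, 36 ✗, 40 ✗
A ∩ B = {9, 22}

{9, 22}


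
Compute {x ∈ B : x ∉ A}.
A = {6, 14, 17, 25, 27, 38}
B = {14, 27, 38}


Set A = {6, 14, 17, 25, 27, 38}
Set B = {14, 27, 38}
Check each element of B against A:
14 ∈ A, 27 ∈ A, 38 ∈ A
Elements of B not in A: {}

{}


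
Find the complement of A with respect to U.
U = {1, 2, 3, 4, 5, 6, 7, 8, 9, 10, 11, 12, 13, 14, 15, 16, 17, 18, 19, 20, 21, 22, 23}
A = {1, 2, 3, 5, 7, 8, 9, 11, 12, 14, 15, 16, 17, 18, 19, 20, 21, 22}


Universal set U = {1, 2, 3, 4, 5, 6, 7, 8, 9, 10, 11, 12, 13, 14, 15, 16, 17, 18, 19, 20, 21, 22, 23}
Set A = {1, 2, 3, 5, 7, 8, 9, 11, 12, 14, 15, 16, 17, 18, 19, 20, 21, 22}
A' = U \ A = elements in U but not in A
Checking each element of U:
1 (in A, exclude), 2 (in A, exclude), 3 (in A, exclude), 4 (not in A, include), 5 (in A, exclude), 6 (not in A, include), 7 (in A, exclude), 8 (in A, exclude), 9 (in A, exclude), 10 (not in A, include), 11 (in A, exclude), 12 (in A, exclude), 13 (not in A, include), 14 (in A, exclude), 15 (in A, exclude), 16 (in A, exclude), 17 (in A, exclude), 18 (in A, exclude), 19 (in A, exclude), 20 (in A, exclude), 21 (in A, exclude), 22 (in A, exclude), 23 (not in A, include)
A' = {4, 6, 10, 13, 23}

{4, 6, 10, 13, 23}
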